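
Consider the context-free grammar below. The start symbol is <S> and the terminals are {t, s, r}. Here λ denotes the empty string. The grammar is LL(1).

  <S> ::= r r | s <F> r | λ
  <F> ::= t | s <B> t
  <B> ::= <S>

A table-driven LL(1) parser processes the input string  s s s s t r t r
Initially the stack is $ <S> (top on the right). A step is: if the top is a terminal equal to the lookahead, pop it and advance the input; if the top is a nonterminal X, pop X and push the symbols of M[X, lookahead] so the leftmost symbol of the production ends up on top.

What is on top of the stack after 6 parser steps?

     Stack        Input              Action
  1  $ <S>        s s s s t r t r $  expand <S> ::= s <F> r
  2  $ r <F> s    s s s s t r t r $  match s
  3  $ r <F>      s s s t r t r $    expand <F> ::= s <B> t
  4  $ r t <B> s  s s s t r t r $    match s
  5  $ r t <B>    s s t r t r $      expand <B> ::= <S>
  6  $ r t <S>    s s t r t r $      expand <S> ::= s <F> r
Stack after step 6: $ r t r <F> s (top = s).

s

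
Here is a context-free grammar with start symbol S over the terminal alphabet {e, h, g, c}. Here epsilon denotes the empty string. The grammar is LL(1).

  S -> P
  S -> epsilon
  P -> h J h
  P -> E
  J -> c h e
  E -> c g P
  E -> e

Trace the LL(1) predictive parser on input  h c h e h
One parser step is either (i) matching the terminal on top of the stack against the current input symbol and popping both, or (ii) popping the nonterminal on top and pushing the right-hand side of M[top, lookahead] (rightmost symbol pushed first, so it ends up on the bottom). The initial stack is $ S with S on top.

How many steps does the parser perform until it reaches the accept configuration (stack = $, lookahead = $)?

8

     Stack      Input        Action
  1  $ S        h c h e h $  expand S -> P
  2  $ P        h c h e h $  expand P -> h J h
  3  $ h J h    h c h e h $  match h
  4  $ h J      c h e h $    expand J -> c h e
  5  $ h e h c  c h e h $    match c
  6  $ h e h    h e h $      match h
  7  $ h e      e h $        match e
  8  $ h        h $          match h
Accept reached after 8 steps.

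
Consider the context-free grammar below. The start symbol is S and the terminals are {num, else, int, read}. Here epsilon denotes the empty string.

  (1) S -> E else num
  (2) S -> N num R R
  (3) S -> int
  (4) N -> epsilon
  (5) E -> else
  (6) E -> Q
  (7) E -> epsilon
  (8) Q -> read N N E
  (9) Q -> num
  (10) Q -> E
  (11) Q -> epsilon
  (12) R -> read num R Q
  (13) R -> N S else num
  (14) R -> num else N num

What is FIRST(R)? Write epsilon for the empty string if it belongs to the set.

{else, int, num, read}

FIRST(N) = {epsilon}
FIRST(S) = {else, int, num, read}  (via E else num, N num R R)
FIRST(R) = {else, int, num, read}  (via N S else num)
FIRST(E) = {epsilon, else, num, read}  (via Q)
FIRST(Q) = {epsilon, else, num, read}  (via E)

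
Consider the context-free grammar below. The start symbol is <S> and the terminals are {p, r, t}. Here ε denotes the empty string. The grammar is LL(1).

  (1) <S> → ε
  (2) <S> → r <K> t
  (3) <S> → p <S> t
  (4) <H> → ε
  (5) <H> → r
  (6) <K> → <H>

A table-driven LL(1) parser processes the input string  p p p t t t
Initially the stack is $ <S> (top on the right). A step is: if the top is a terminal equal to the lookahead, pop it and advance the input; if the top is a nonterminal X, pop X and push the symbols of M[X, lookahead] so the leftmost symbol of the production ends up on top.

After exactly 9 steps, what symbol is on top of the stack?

t

step 1: stack=$ <S>  input=p p p t t t $  — expand <S> → p <S> t
step 2: stack=$ t <S> p  input=p p p t t t $  — match p
step 3: stack=$ t <S>  input=p p t t t $  — expand <S> → p <S> t
step 4: stack=$ t t <S> p  input=p p t t t $  — match p
step 5: stack=$ t t <S>  input=p t t t $  — expand <S> → p <S> t
step 6: stack=$ t t t <S> p  input=p t t t $  — match p
step 7: stack=$ t t t <S>  input=t t t $  — expand <S> → ε
step 8: stack=$ t t t  input=t t t $  — match t
step 9: stack=$ t t  input=t t $  — match t
Stack after step 9: $ t (top = t).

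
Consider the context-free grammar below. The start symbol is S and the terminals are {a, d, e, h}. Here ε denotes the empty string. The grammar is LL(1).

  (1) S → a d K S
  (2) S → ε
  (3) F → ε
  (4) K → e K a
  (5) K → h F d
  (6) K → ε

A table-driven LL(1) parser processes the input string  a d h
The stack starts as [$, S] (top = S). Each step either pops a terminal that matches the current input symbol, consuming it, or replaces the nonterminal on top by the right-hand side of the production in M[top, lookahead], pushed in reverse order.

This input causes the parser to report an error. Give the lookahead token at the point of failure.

     Stack      Input    Action
  1  $ S        a d h $  expand S → a d K S
  2  $ S K d a  a d h $  match a
  3  $ S K d    d h $    match d
  4  $ S K      h $      expand K → h F d
  5  $ S d F h  h $      match h
  6  $ S d F    $        error: M[F, $] is empty

$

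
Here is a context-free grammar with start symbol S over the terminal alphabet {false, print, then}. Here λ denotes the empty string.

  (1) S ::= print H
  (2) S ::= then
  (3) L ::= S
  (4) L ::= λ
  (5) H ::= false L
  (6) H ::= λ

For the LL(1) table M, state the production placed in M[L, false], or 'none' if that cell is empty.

FIRST(S): from S::=print H we get {print}; from S::=then we get {then}. So FIRST(S) = {print, then}.
FIRST(H): from H::=false L we get {false}; from H::=λ we get {λ}. So FIRST(H) = {λ, false}.
FIRST(L): from L::=S we get {print, then}; from L::=λ we get {λ}. So FIRST(L) = {λ, print, then}.
FOLLOW(S) includes $ since S is the start symbol.
FOLLOW(H): in S::=print H, the suffix after H is empty, so FOLLOW(H) ⊇ FOLLOW(S) = {$}. Thus FOLLOW(H) = {$}.
FOLLOW(L): in H::=false L, the suffix after L is empty, so FOLLOW(L) ⊇ FOLLOW(H) = {$}. Thus FOLLOW(L) = {$}.
For L ::= S: FIRST(S) = {print, then}, so it goes in M[L, t] for t ∈ {print, then}.
For L ::= λ: FIRST(λ) = {λ}, so it goes in M[L, t] for t ∈ {}; since λ ∈ FIRST, also for every t ∈ FOLLOW(L) = {$}.
None of these place a production in M[L, false].

none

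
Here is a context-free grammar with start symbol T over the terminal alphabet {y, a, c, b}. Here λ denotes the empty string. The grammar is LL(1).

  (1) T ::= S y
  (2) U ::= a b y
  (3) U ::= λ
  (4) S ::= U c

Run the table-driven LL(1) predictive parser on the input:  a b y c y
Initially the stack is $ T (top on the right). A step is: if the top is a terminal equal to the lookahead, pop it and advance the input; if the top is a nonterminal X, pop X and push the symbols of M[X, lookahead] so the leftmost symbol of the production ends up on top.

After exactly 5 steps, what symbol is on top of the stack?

y

step 1: stack=$ T  input=a b y c y $  — expand T ::= S y
step 2: stack=$ y S  input=a b y c y $  — expand S ::= U c
step 3: stack=$ y c U  input=a b y c y $  — expand U ::= a b y
step 4: stack=$ y c y b a  input=a b y c y $  — match a
step 5: stack=$ y c y b  input=b y c y $  — match b
Stack after step 5: $ y c y (top = y).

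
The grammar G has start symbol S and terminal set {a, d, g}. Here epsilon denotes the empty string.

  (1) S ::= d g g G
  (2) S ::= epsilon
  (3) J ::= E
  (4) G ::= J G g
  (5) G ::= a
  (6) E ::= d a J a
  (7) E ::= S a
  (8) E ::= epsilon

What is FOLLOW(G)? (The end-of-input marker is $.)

{$, a, g}

FIRST(S): from S::=d g g G we get {d}; from S::=epsilon we get {epsilon}. So FIRST(S) = {epsilon, d}.
FIRST(E): from E::=d a J a we get {d}; from E::=S a we get {a, d}; from E::=epsilon we get {epsilon}. So FIRST(E) = {epsilon, a, d}.
FIRST(J): from J::=E we get {epsilon, a, d}. So FIRST(J) = {epsilon, a, d}.
FIRST(G): from G::=J G g we get {a, d}; from G::=a we get {a}. So FIRST(G) = {a, d}.
FOLLOW(S) includes $ since S is the start symbol.
FOLLOW(S): in E::=S a, S is followed by a with FIRST {a}. Thus FOLLOW(S) = {$, a}.
FOLLOW(J): in G::=J G g, J is followed by G g with FIRST {a, d}; in E::=d a J a, J is followed by a with FIRST {a}. Thus FOLLOW(J) = {a, d}.
FOLLOW(G): in S::=d g g G, the suffix after G is empty, so FOLLOW(G) ⊇ FOLLOW(S) = {$, a}; in G::=J G g, G is followed by g with FIRST {g}. Thus FOLLOW(G) = {$, a, g}.
FOLLOW(E): in J::=E, the suffix after E is empty, so FOLLOW(E) ⊇ FOLLOW(J) = {a, d}. Thus FOLLOW(E) = {a, d}.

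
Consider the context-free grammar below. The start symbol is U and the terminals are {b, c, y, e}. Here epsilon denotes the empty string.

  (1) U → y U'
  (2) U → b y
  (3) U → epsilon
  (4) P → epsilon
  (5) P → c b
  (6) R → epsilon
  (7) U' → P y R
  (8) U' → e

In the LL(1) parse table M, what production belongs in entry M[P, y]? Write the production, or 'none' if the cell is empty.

FIRST(U) = {epsilon, b, y}
FIRST(P) = {epsilon, c}
FIRST(R) = {epsilon}
FIRST(U') = {c, e, y}  (via P y R)
FOLLOW(U) includes $ since U is the start symbol.
FOLLOW(P): in U'→P y R, P is followed by y R with FIRST {y}. Thus FOLLOW(P) = {y}.
For P → epsilon: FIRST(epsilon) = {epsilon}, so it goes in M[P, t] for t ∈ {}; since epsilon ∈ FIRST, also for every t ∈ FOLLOW(P) = {y}.
For P → c b: FIRST(c b) = {c}, so it goes in M[P, t] for t ∈ {c}.

P → epsilon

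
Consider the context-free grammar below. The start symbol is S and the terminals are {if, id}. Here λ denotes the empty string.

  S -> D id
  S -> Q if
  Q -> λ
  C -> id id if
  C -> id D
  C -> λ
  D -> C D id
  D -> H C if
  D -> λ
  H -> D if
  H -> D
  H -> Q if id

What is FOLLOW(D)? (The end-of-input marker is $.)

{id, if}

FIRST(Q) = {λ}
FIRST(C) = {λ, id}
FIRST(S) = {id, if}  (via D id, Q if)
FIRST(D) = {λ, id, if}  (via C D id, H C if)
FIRST(H) = {λ, id, if}  (via D if, D, Q if id)
FOLLOW(S) includes $ since S is the start symbol.
FOLLOW(S): S appears on no right-hand side. Thus FOLLOW(S) = {$}.
FOLLOW(Q): in S->Q if, Q is followed by if with FIRST {if}; in H->Q if id, Q is followed by if id with FIRST {if}. Thus FOLLOW(Q) = {if}.
FOLLOW(C): in D->C D id, C is followed by D id with FIRST {id, if}; in D->H C if, C is followed by if with FIRST {if}. Thus FOLLOW(C) = {id, if}.
FOLLOW(H): in D->H C if, H is followed by C if with FIRST {id, if}. Thus FOLLOW(H) = {id, if}.
FOLLOW(D): in S->D id, D is followed by id with FIRST {id}; in C->id D, the suffix after D is empty, so FOLLOW(D) ⊇ FOLLOW(C) = {id, if}; in D->C D id, D is followed by id with FIRST {id}; in H->D if, D is followed by if with FIRST {if}; in H->D, the suffix after D is empty, so FOLLOW(D) ⊇ FOLLOW(H) = {id, if}. Thus FOLLOW(D) = {id, if}.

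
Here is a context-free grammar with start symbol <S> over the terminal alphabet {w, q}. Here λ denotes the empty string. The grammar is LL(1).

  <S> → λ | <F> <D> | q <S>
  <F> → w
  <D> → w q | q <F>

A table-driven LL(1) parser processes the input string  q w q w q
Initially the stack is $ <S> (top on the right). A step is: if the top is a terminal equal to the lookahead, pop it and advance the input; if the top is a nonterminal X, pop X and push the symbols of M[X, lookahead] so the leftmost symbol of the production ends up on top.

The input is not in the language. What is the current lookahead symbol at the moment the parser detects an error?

      Stack      Input        Action
   1  $ <S>      q w q w q $  expand <S> → q <S>
   2  $ <S> q    q w q w q $  match q
   3  $ <S>      w q w q $    expand <S> → <F> <D>
   4  $ <D> <F>  w q w q $    expand <F> → w
   5  $ <D> w    w q w q $    match w
   6  $ <D>      q w q $      expand <D> → q <F>
   7  $ <F> q    q w q $      match q
   8  $ <F>      w q $        expand <F> → w
   9  $ w        w q $        match w
  10  $          q $          error: stack empty but input remains

q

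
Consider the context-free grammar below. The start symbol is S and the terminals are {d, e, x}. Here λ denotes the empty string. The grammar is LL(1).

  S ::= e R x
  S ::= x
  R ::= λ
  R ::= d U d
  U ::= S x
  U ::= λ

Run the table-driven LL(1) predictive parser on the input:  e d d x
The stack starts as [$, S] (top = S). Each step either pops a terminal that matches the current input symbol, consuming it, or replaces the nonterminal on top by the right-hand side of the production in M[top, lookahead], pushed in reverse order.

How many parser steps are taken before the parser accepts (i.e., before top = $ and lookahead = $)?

7

step 1: stack=$ S  input=e d d x $  — expand S ::= e R x
step 2: stack=$ x R e  input=e d d x $  — match e
step 3: stack=$ x R  input=d d x $  — expand R ::= d U d
step 4: stack=$ x d U d  input=d d x $  — match d
step 5: stack=$ x d U  input=d x $  — expand U ::= λ
step 6: stack=$ x d  input=d x $  — match d
step 7: stack=$ x  input=x $  — match x
Accept reached after 7 steps.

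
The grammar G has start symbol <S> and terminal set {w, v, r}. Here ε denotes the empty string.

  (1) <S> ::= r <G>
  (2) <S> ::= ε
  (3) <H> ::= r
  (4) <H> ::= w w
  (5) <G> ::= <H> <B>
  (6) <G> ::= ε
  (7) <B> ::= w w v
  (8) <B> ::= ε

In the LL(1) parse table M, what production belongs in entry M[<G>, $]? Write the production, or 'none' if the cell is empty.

FIRST(<S>): from <S>::=r <G> we get {r}; from <S>::=ε we get {ε}. So FIRST(<S>) = {ε, r}.
FIRST(<H>): from <H>::=r we get {r}; from <H>::=w w we get {w}. So FIRST(<H>) = {r, w}.
FIRST(<B>): from <B>::=w w v we get {w}; from <B>::=ε we get {ε}. So FIRST(<B>) = {ε, w}.
FIRST(<G>): from <G>::=<H> <B> we get {r, w}; from <G>::=ε we get {ε}. So FIRST(<G>) = {ε, r, w}.
FOLLOW(<S>) includes $ since <S> is the start symbol.
FOLLOW(<S>): <S> appears on no right-hand side. Thus FOLLOW(<S>) = {$}.
FOLLOW(<G>): in <S>::=r <G>, the suffix after <G> is empty, so FOLLOW(<G>) ⊇ FOLLOW(<S>) = {$}. Thus FOLLOW(<G>) = {$}.
For <G> ::= <H> <B>: FIRST(<H> <B>) = {r, w}, so it goes in M[<G>, t] for t ∈ {r, w}.
For <G> ::= ε: FIRST(ε) = {ε}, so it goes in M[<G>, t] for t ∈ {}; since ε ∈ FIRST, also for every t ∈ FOLLOW(<G>) = {$}.

<G> ::= ε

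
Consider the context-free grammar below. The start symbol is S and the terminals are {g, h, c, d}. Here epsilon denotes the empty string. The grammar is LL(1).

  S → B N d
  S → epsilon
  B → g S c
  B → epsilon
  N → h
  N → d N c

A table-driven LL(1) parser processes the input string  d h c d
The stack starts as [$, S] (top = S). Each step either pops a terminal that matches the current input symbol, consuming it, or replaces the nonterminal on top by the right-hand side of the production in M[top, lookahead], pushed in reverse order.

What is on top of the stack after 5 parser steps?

     Stack      Input      Action
  1  $ S        d h c d $  expand S → B N d
  2  $ d N B    d h c d $  expand B → epsilon
  3  $ d N      d h c d $  expand N → d N c
  4  $ d c N d  d h c d $  match d
  5  $ d c N    h c d $    expand N → h
Stack after step 5: $ d c h (top = h).

h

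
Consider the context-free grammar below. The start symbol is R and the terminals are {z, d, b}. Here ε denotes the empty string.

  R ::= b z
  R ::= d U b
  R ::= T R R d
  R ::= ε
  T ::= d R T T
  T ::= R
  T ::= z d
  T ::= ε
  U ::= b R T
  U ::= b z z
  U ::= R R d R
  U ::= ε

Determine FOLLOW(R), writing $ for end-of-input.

{$, b, d, z}

FIRST(R): from R::=b z we get {b}; from R::=d U b we get {d}; from R::=T R R d we get {b, d, z}; from R::=ε we get {ε}. So FIRST(R) = {ε, b, d, z}.
FIRST(T): from T::=d R T T we get {d}; from T::=R we get {ε, b, d, z}; from T::=z d we get {z}; from T::=ε we get {ε}. So FIRST(T) = {ε, b, d, z}.
FIRST(U): from U::=b R T we get {b}; from U::=b z z we get {b}; from U::=R R d R we get {b, d, z}; from U::=ε we get {ε}. So FIRST(U) = {ε, b, d, z}.
FOLLOW(R) includes $ since R is the start symbol.
FOLLOW(U): in R::=d U b, U is followed by b with FIRST {b}. Thus FOLLOW(U) = {b}.
FOLLOW(T): in R::=T R R d, T is followed by R R d with FIRST {b, d, z}; in T::=d R T T (occurrence 1), T is followed by T with FIRST {ε, b, d, z}; in T::=d R T T (occurrence 1), the suffix after T is nullable (adds nothing new); in T::=d R T T (occurrence 2), the suffix after T is empty (adds nothing new); in U::=b R T, the suffix after T is empty, so FOLLOW(T) ⊇ FOLLOW(U) = {b}. Thus FOLLOW(T) = {b, d, z}.
FOLLOW(R): in R::=T R R d (occurrence 1), R is followed by R d with FIRST {b, d, z}; in R::=T R R d (occurrence 2), R is followed by d with FIRST {d}; in T::=d R T T, R is followed by T T with FIRST {ε, b, d, z}; in T::=d R T T, the suffix after R is nullable, so FOLLOW(R) ⊇ FOLLOW(T) = {b, d, z}; in T::=R, the suffix after R is empty, so FOLLOW(R) ⊇ FOLLOW(T) = {b, d, z}; in U::=b R T, R is followed by T with FIRST {ε, b, d, z}; in U::=b R T, the suffix after R is nullable, so FOLLOW(R) ⊇ FOLLOW(U) = {b}; in U::=R R d R (occurrence 1), R is followed by R d R with FIRST {b, d, z}; in U::=R R d R (occurrence 2), R is followed by d R with FIRST {d}; in U::=R R d R (occurrence 3), the suffix after R is empty, so FOLLOW(R) ⊇ FOLLOW(U) = {b}. Thus FOLLOW(R) = {$, b, d, z}.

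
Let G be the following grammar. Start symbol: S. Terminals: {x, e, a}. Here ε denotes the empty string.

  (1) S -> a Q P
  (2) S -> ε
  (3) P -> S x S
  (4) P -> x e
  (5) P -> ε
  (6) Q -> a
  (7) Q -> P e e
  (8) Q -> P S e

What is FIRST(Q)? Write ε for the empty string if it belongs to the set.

FIRST(S) = {ε, a}
FIRST(P) = {ε, a, x}  (via S x S)
FIRST(Q) = {a, e, x}  (via P e e, P S e)

{a, e, x}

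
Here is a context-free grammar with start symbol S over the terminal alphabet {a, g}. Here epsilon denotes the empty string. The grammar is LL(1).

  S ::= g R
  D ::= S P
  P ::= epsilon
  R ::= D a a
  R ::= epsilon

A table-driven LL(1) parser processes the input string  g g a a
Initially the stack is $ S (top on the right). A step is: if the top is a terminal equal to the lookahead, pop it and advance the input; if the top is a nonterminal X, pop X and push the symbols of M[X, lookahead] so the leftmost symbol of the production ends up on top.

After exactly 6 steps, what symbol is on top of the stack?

R

step 1: stack=$ S  input=g g a a $  — expand S ::= g R
step 2: stack=$ R g  input=g g a a $  — match g
step 3: stack=$ R  input=g a a $  — expand R ::= D a a
step 4: stack=$ a a D  input=g a a $  — expand D ::= S P
step 5: stack=$ a a P S  input=g a a $  — expand S ::= g R
step 6: stack=$ a a P R g  input=g a a $  — match g
Stack after step 6: $ a a P R (top = R).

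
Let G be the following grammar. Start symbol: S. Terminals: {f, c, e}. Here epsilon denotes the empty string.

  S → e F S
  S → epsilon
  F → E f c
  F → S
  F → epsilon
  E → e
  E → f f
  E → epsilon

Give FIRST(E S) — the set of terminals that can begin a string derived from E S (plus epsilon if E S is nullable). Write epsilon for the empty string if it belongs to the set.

FIRST(S): from S→e F S we get {e}; from S→epsilon we get {epsilon}. So FIRST(S) = {epsilon, e}.
FIRST(E): from E→e we get {e}; from E→f f we get {f}; from E→epsilon we get {epsilon}. So FIRST(E) = {epsilon, e, f}.
FIRST(F): from F→E f c we get {e, f}; from F→S we get {epsilon, e}; from F→epsilon we get {epsilon}. So FIRST(F) = {epsilon, e, f}.
FIRST(E S): take FIRST of each symbol in turn, carrying on past any symbol whose FIRST contains epsilon; result {epsilon, e, f}.

{epsilon, e, f}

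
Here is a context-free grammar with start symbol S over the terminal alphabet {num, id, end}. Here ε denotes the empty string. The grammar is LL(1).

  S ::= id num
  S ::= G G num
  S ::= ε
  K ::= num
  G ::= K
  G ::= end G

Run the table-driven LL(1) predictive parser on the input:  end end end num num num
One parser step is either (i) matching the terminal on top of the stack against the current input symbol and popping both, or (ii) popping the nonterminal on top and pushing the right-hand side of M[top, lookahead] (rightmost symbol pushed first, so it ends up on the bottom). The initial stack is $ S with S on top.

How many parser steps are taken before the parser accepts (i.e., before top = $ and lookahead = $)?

      Stack          Input                      Action
   1  $ S            end end end num num num $  expand S ::= G G num
   2  $ num G G      end end end num num num $  expand G ::= end G
   3  $ num G G end  end end end num num num $  match end
   4  $ num G G      end end num num num $      expand G ::= end G
   5  $ num G G end  end end num num num $      match end
   6  $ num G G      end num num num $          expand G ::= end G
   7  $ num G G end  end num num num $          match end
   8  $ num G G      num num num $              expand G ::= K
   9  $ num G K      num num num $              expand K ::= num
  10  $ num G num    num num num $              match num
  11  $ num G        num num $                  expand G ::= K
  12  $ num K        num num $                  expand K ::= num
  13  $ num num      num num $                  match num
  14  $ num          num $                      match num
Accept reached after 14 steps.

14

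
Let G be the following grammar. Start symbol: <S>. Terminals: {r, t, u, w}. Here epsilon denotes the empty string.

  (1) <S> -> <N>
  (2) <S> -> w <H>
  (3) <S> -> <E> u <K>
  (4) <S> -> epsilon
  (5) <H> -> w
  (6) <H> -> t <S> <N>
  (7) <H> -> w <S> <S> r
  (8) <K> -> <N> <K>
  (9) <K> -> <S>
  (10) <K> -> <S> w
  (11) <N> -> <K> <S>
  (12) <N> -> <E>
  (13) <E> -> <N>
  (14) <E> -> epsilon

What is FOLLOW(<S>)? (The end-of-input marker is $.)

{$, r, u, w}

FIRST(<H>) = {t, w}
FIRST(<S>) = {epsilon, u, w}  (via <N>, <E> u <K>)
FIRST(<K>) = {epsilon, u, w}  (via <N> <K>, <S>, <S> w)
FIRST(<N>) = {epsilon, u, w}  (via <K> <S>, <E>)
FIRST(<E>) = {epsilon, u, w}  (via <N>)
FOLLOW(<S>) includes $ since <S> is the start symbol.
FOLLOW(<S>): in <H>->t <S> <N>, <S> is followed by <N> with FIRST {epsilon, u, w}; in <H>->t <S> <N>, the suffix after <S> is nullable, so FOLLOW(<S>) ⊇ FOLLOW(<H>) = {$, r, u, w}; in <H>->w <S> <S> r (occurrence 1), <S> is followed by <S> r with FIRST {r, u, w}; in <H>->w <S> <S> r (occurrence 2), <S> is followed by r with FIRST {r}; in <K>-><S>, the suffix after <S> is empty, so FOLLOW(<S>) ⊇ FOLLOW(<K>) = {$, r, u, w}; in <K>-><S> w, <S> is followed by w with FIRST {w}; in <N>-><K> <S>, the suffix after <S> is empty, so FOLLOW(<S>) ⊇ FOLLOW(<N>) = {$, r, u, w}. Thus FOLLOW(<S>) = {$, r, u, w}.
FOLLOW(<H>): in <S>->w <H>, the suffix after <H> is empty, so FOLLOW(<H>) ⊇ FOLLOW(<S>) = {$, r, u, w}. Thus FOLLOW(<H>) = {$, r, u, w}.
FOLLOW(<K>): in <S>-><E> u <K>, the suffix after <K> is empty, so FOLLOW(<K>) ⊇ FOLLOW(<S>) = {$, r, u, w}; in <K>-><N> <K>, the suffix after <K> is empty (adds nothing new); in <N>-><K> <S>, <K> is followed by <S> with FIRST {epsilon, u, w}; in <N>-><K> <S>, the suffix after <K> is nullable, so FOLLOW(<K>) ⊇ FOLLOW(<N>) = {$, r, u, w}. Thus FOLLOW(<K>) = {$, r, u, w}.
FOLLOW(<N>): in <S>-><N>, the suffix after <N> is empty, so FOLLOW(<N>) ⊇ FOLLOW(<S>) = {$, r, u, w}; in <H>->t <S> <N>, the suffix after <N> is empty, so FOLLOW(<N>) ⊇ FOLLOW(<H>) = {$, r, u, w}; in <K>-><N> <K>, <N> is followed by <K> with FIRST {epsilon, u, w}; in <K>-><N> <K>, the suffix after <N> is nullable, so FOLLOW(<N>) ⊇ FOLLOW(<K>) = {$, r, u, w}; in <E>-><N>, the suffix after <N> is empty, so FOLLOW(<N>) ⊇ FOLLOW(<E>) = {$, r, u, w}. Thus FOLLOW(<N>) = {$, r, u, w}.
FOLLOW(<E>): in <S>-><E> u <K>, <E> is followed by u <K> with FIRST {u}; in <N>-><E>, the suffix after <E> is empty, so FOLLOW(<E>) ⊇ FOLLOW(<N>) = {$, r, u, w}. Thus FOLLOW(<E>) = {$, r, u, w}.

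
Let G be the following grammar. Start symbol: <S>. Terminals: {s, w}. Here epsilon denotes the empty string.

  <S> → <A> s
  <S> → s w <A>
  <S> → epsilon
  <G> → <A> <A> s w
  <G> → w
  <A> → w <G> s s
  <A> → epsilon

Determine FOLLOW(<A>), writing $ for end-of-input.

FIRST(<A>): from <A>→w <G> s s we get {w}; from <A>→epsilon we get {epsilon}. So FIRST(<A>) = {epsilon, w}.
FIRST(<S>): from <S>→<A> s we get {s, w}; from <S>→s w <A> we get {s}; from <S>→epsilon we get {epsilon}. So FIRST(<S>) = {epsilon, s, w}.
FIRST(<G>): from <G>→<A> <A> s w we get {s, w}; from <G>→w we get {w}. So FIRST(<G>) = {s, w}.
FOLLOW(<S>) includes $ since <S> is the start symbol.
FOLLOW(<S>): <S> appears on no right-hand side. Thus FOLLOW(<S>) = {$}.
FOLLOW(<G>): in <A>→w <G> s s, <G> is followed by s s with FIRST {s}. Thus FOLLOW(<G>) = {s}.
FOLLOW(<A>): in <S>→<A> s, <A> is followed by s with FIRST {s}; in <S>→s w <A>, the suffix after <A> is empty, so FOLLOW(<A>) ⊇ FOLLOW(<S>) = {$}; in <G>→<A> <A> s w (occurrence 1), <A> is followed by <A> s w with FIRST {s, w}; in <G>→<A> <A> s w (occurrence 2), <A> is followed by s w with FIRST {s}. Thus FOLLOW(<A>) = {$, s, w}.

{$, s, w}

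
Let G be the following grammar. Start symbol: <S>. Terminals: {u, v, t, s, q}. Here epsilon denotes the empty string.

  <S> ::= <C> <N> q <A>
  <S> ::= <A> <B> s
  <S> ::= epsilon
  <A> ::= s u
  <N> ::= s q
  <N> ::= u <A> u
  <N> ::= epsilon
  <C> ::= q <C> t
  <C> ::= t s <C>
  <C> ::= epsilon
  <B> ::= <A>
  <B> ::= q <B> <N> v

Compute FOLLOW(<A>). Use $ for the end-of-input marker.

FIRST(<A>) = {s}
FIRST(<N>) = {epsilon, s, u}
FIRST(<C>) = {epsilon, q, t}
FIRST(<S>) = {epsilon, q, s, t, u}  (via <C> <N> q <A>, <A> <B> s)
FIRST(<B>) = {q, s}  (via <A>)
FOLLOW(<S>) includes $ since <S> is the start symbol.
FOLLOW(<S>): <S> appears on no right-hand side. Thus FOLLOW(<S>) = {$}.
FOLLOW(<N>): in <S>::=<C> <N> q <A>, <N> is followed by q <A> with FIRST {q}; in <B>::=q <B> <N> v, <N> is followed by v with FIRST {v}. Thus FOLLOW(<N>) = {q, v}.
FOLLOW(<C>): in <S>::=<C> <N> q <A>, <C> is followed by <N> q <A> with FIRST {q, s, u}; in <C>::=q <C> t, <C> is followed by t with FIRST {t}; in <C>::=t s <C>, the suffix after <C> is empty (adds nothing new). Thus FOLLOW(<C>) = {q, s, t, u}.
FOLLOW(<B>): in <S>::=<A> <B> s, <B> is followed by s with FIRST {s}; in <B>::=q <B> <N> v, <B> is followed by <N> v with FIRST {s, u, v}. Thus FOLLOW(<B>) = {s, u, v}.
FOLLOW(<A>): in <S>::=<C> <N> q <A>, the suffix after <A> is empty, so FOLLOW(<A>) ⊇ FOLLOW(<S>) = {$}; in <S>::=<A> <B> s, <A> is followed by <B> s with FIRST {q, s}; in <N>::=u <A> u, <A> is followed by u with FIRST {u}; in <B>::=<A>, the suffix after <A> is empty, so FOLLOW(<A>) ⊇ FOLLOW(<B>) = {s, u, v}. Thus FOLLOW(<A>) = {$, q, s, u, v}.

{$, q, s, u, v}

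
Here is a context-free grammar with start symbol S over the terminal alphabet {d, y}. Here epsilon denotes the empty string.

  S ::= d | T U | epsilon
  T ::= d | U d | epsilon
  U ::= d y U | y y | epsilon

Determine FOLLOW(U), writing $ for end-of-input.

{$, d}

FIRST(U) = {epsilon, d, y}
FIRST(T) = {epsilon, d, y}  (via U d)
FIRST(S) = {epsilon, d, y}  (via T U)
FOLLOW(S) includes $ since S is the start symbol.
FOLLOW(S): S appears on no right-hand side. Thus FOLLOW(S) = {$}.
FOLLOW(T): in S::=T U, T is followed by U with FIRST {epsilon, d, y}; in S::=T U, the suffix after T is nullable, so FOLLOW(T) ⊇ FOLLOW(S) = {$}. Thus FOLLOW(T) = {$, d, y}.
FOLLOW(U): in S::=T U, the suffix after U is empty, so FOLLOW(U) ⊇ FOLLOW(S) = {$}; in T::=U d, U is followed by d with FIRST {d}; in U::=d y U, the suffix after U is empty (adds nothing new). Thus FOLLOW(U) = {$, d}.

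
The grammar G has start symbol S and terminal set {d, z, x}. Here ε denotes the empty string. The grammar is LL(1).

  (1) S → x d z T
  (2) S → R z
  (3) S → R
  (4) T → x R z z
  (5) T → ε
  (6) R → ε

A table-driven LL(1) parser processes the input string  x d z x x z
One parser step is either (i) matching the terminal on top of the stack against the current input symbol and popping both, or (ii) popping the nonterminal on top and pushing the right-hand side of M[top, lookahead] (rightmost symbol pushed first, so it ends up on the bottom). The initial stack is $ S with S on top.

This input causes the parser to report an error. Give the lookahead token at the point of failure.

x

     Stack      Input          Action
  1  $ S        x d z x x z $  expand S → x d z T
  2  $ T z d x  x d z x x z $  match x
  3  $ T z d    d z x x z $    match d
  4  $ T z      z x x z $      match z
  5  $ T        x x z $        expand T → x R z z
  6  $ z z R x  x x z $        match x
  7  $ z z R    x z $          error: M[R, x] is empty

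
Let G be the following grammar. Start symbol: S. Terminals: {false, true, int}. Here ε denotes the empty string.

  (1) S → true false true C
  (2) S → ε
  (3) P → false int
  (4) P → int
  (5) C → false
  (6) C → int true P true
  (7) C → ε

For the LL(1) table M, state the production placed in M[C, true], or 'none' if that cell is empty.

FIRST(S): from S→true false true C we get {true}; from S→ε we get {ε}. So FIRST(S) = {ε, true}.
FIRST(P): from P→false int we get {false}; from P→int we get {int}. So FIRST(P) = {false, int}.
FIRST(C): from C→false we get {false}; from C→int true P true we get {int}; from C→ε we get {ε}. So FIRST(C) = {ε, false, int}.
FOLLOW(S) includes $ since S is the start symbol.
FOLLOW(S): S appears on no right-hand side. Thus FOLLOW(S) = {$}.
FOLLOW(C): in S→true false true C, the suffix after C is empty, so FOLLOW(C) ⊇ FOLLOW(S) = {$}. Thus FOLLOW(C) = {$}.
For C → false: FIRST(false) = {false}, so it goes in M[C, t] for t ∈ {false}.
For C → int true P true: FIRST(int true P true) = {int}, so it goes in M[C, t] for t ∈ {int}.
For C → ε: FIRST(ε) = {ε}, so it goes in M[C, t] for t ∈ {}; since ε ∈ FIRST, also for every t ∈ FOLLOW(C) = {$}.
None of these place a production in M[C, true].

none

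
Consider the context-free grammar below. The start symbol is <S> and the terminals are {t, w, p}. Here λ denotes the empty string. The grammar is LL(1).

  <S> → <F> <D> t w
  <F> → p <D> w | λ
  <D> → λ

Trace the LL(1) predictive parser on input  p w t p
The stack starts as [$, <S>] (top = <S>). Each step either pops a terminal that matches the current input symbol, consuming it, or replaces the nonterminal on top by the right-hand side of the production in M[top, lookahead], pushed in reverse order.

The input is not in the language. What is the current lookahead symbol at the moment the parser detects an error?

p

step 1: stack=$ <S>  input=p w t p $  — expand <S> → <F> <D> t w
step 2: stack=$ w t <D> <F>  input=p w t p $  — expand <F> → p <D> w
step 3: stack=$ w t <D> w <D> p  input=p w t p $  — match p
step 4: stack=$ w t <D> w <D>  input=w t p $  — expand <D> → λ
step 5: stack=$ w t <D> w  input=w t p $  — match w
step 6: stack=$ w t <D>  input=t p $  — expand <D> → λ
step 7: stack=$ w t  input=t p $  — match t
step 8: stack=$ w  input=p $  — error: top is terminal w but lookahead is p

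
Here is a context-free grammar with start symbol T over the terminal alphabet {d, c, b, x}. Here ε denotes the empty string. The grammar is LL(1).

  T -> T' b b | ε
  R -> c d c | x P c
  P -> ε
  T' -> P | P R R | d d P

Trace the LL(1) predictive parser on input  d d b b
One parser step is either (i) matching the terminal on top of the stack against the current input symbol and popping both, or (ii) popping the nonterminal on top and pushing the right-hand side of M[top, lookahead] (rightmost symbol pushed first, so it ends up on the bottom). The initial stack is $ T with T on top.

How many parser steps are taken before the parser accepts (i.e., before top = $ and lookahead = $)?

step 1: stack=$ T  input=d d b b $  — expand T -> T' b b
step 2: stack=$ b b T'  input=d d b b $  — expand T' -> d d P
step 3: stack=$ b b P d d  input=d d b b $  — match d
step 4: stack=$ b b P d  input=d b b $  — match d
step 5: stack=$ b b P  input=b b $  — expand P -> ε
step 6: stack=$ b b  input=b b $  — match b
step 7: stack=$ b  input=b $  — match b
Accept reached after 7 steps.

7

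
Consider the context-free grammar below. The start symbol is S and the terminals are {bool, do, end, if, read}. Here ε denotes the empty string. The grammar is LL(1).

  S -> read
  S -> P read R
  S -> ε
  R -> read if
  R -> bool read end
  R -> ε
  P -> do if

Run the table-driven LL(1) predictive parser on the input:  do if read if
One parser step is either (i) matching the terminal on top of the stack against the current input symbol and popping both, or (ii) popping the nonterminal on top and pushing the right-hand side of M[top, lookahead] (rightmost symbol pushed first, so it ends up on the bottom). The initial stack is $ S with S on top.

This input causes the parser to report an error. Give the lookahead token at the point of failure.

if

     Stack           Input            Action
  1  $ S             do if read if $  expand S -> P read R
  2  $ R read P      do if read if $  expand P -> do if
  3  $ R read if do  do if read if $  match do
  4  $ R read if     if read if $     match if
  5  $ R read        read if $        match read
  6  $ R             if $             error: M[R, if] is empty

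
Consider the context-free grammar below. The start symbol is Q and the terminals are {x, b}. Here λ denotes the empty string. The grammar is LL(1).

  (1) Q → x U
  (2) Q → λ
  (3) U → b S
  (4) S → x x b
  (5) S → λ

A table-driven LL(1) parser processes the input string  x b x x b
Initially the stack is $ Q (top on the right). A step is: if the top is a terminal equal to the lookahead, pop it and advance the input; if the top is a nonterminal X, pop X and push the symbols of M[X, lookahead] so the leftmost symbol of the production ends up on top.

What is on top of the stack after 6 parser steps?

step 1: stack=$ Q  input=x b x x b $  — expand Q → x U
step 2: stack=$ U x  input=x b x x b $  — match x
step 3: stack=$ U  input=b x x b $  — expand U → b S
step 4: stack=$ S b  input=b x x b $  — match b
step 5: stack=$ S  input=x x b $  — expand S → x x b
step 6: stack=$ b x x  input=x x b $  — match x
Stack after step 6: $ b x (top = x).

x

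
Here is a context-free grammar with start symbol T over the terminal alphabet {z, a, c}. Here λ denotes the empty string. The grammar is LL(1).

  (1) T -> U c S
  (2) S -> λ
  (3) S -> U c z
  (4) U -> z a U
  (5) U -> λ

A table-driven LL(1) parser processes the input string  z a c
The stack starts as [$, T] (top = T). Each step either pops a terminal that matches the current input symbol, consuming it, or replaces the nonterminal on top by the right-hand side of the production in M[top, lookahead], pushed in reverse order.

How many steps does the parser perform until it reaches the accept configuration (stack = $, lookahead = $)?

7

     Stack        Input    Action
  1  $ T          z a c $  expand T -> U c S
  2  $ S c U      z a c $  expand U -> z a U
  3  $ S c U a z  z a c $  match z
  4  $ S c U a    a c $    match a
  5  $ S c U      c $      expand U -> λ
  6  $ S c        c $      match c
  7  $ S          $        expand S -> λ
Accept reached after 7 steps.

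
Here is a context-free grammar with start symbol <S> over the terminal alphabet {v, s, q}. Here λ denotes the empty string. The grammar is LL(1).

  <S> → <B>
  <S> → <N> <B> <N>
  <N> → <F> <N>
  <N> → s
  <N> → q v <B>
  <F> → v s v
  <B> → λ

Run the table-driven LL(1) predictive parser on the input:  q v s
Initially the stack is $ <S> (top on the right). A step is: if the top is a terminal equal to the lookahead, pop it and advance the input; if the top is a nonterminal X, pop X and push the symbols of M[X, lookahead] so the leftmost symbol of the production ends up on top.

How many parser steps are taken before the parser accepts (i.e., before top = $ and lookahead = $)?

8

     Stack              Input    Action
  1  $ <S>              q v s $  expand <S> → <N> <B> <N>
  2  $ <N> <B> <N>      q v s $  expand <N> → q v <B>
  3  $ <N> <B> <B> v q  q v s $  match q
  4  $ <N> <B> <B> v    v s $    match v
  5  $ <N> <B> <B>      s $      expand <B> → λ
  6  $ <N> <B>          s $      expand <B> → λ
  7  $ <N>              s $      expand <N> → s
  8  $ s                s $      match s
Accept reached after 8 steps.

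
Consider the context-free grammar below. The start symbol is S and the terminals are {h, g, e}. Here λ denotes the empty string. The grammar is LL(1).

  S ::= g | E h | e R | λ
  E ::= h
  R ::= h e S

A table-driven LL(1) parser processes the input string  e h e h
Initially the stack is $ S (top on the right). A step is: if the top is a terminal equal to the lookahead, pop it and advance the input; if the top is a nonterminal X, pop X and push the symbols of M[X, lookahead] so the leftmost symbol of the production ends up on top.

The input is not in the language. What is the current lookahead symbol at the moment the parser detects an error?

$

     Stack    Input      Action
  1  $ S      e h e h $  expand S ::= e R
  2  $ R e    e h e h $  match e
  3  $ R      h e h $    expand R ::= h e S
  4  $ S e h  h e h $    match h
  5  $ S e    e h $      match e
  6  $ S      h $        expand S ::= E h
  7  $ h E    h $        expand E ::= h
  8  $ h h    h $        match h
  9  $ h      $          error: top is terminal h but lookahead is $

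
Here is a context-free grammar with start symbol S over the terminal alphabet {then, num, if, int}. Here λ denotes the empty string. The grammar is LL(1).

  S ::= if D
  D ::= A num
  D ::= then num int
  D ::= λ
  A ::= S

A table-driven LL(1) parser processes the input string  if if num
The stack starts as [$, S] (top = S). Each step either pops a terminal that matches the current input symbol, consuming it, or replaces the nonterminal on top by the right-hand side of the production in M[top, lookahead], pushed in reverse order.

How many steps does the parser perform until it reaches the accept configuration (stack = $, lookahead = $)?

     Stack       Input        Action
  1  $ S         if if num $  expand S ::= if D
  2  $ D if      if if num $  match if
  3  $ D         if num $     expand D ::= A num
  4  $ num A     if num $     expand A ::= S
  5  $ num S     if num $     expand S ::= if D
  6  $ num D if  if num $     match if
  7  $ num D     num $        expand D ::= λ
  8  $ num       num $        match num
Accept reached after 8 steps.

8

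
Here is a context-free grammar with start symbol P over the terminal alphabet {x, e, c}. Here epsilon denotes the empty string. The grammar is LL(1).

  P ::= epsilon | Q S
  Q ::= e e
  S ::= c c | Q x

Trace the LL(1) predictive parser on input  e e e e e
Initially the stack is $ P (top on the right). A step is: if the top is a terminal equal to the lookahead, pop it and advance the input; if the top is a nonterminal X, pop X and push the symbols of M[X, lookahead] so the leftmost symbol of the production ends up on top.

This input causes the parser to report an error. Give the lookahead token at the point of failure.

     Stack    Input        Action
  1  $ P      e e e e e $  expand P ::= Q S
  2  $ S Q    e e e e e $  expand Q ::= e e
  3  $ S e e  e e e e e $  match e
  4  $ S e    e e e e $    match e
  5  $ S      e e e $      expand S ::= Q x
  6  $ x Q    e e e $      expand Q ::= e e
  7  $ x e e  e e e $      match e
  8  $ x e    e e $        match e
  9  $ x      e $          error: top is terminal x but lookahead is e

e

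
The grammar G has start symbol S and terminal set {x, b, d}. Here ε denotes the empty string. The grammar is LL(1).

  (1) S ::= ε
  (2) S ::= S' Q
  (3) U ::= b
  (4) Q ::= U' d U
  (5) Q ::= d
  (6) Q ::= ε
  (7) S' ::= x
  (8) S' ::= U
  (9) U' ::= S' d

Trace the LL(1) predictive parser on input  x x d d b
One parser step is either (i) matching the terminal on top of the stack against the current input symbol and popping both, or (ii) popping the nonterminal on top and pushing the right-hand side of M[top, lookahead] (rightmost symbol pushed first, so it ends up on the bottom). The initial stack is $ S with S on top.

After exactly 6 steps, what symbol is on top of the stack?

x

     Stack       Input        Action
  1  $ S         x x d d b $  expand S ::= S' Q
  2  $ Q S'      x x d d b $  expand S' ::= x
  3  $ Q x       x x d d b $  match x
  4  $ Q         x d d b $    expand Q ::= U' d U
  5  $ U d U'    x d d b $    expand U' ::= S' d
  6  $ U d d S'  x d d b $    expand S' ::= x
Stack after step 6: $ U d d x (top = x).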